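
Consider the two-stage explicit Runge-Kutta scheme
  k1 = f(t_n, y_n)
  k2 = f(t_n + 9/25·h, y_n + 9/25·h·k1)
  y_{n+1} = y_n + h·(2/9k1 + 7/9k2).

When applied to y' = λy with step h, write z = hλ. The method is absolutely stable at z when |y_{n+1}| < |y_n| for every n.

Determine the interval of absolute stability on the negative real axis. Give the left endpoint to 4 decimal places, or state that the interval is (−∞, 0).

z∈(-3.5714,0).

With y'=λy (z=hλ):
  k1=λy_n ⇒ h·k1=z·y_n;  k2=λ(1+9/25z)y_n ⇒ h·k2=z(1+9/25z)y_n
  y_{n+1}/y_n = 1 + 2/9z + 7/9z(1+9/25z) = 1 + z + 7/25z²
  so R(z) = 1 + z + 7/25z².

Solve |R(x)|<1 on ℝ⁻.
x=-0.92: |R|=0.3170
R=1: x+7/25x²=0 ⇒ x=−25/7=-3.5714; min R=1−1/(4·7/25)=0.1071>−1
Confirm numerically:
  x=-3.280: |R|=0.73235 <1
  x=-2.952: |R|=0.48801 <1
  x=-2.764: |R|=0.37511 <1
  x=-4.044: |R|=1.53510 >1
  x=-3.866: |R|=1.31887 >1
Interval (-3.5714, 0).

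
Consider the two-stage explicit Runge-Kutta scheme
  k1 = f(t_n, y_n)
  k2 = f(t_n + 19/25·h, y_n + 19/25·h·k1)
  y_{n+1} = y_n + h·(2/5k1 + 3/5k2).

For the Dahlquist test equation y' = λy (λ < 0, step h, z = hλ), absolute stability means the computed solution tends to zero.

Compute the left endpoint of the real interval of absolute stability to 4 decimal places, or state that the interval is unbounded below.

Test eqn y'=λy, z=hλ:
  k1=λy_n ⇒ h·k1=z·y_n;  k2=λ(1+19/25z)y_n ⇒ h·k2=z(1+19/25z)y_n
  y_{n+1}/y_n = 1 + 2/5z + 3/5z(1+19/25z) = 1 + z + 57/125z²
  ⇒ R(z) = 1 + z + 57/125z².

Solve |R(x)|<1 on ℝ⁻.
x=-0.39: |R|=0.6794
R=1: x+57/125x²=0 ⇒ x=−125/57=-2.1930; min R=1−1/(4·57/125)=0.4518>−1
Confirm numerically:
  x=-2.048: |R|=0.86460 <1
  x=-1.810: |R|=0.68390 <1
  x=-1.416: |R|=0.49831 <1
  x=-2.613: |R|=1.50046 >1
  x=-2.507: |R|=1.35898 >1
  x=-2.426: |R|=1.25778 >1
So |R|<1 on (-2.1930, 0).

z* = -2.1930.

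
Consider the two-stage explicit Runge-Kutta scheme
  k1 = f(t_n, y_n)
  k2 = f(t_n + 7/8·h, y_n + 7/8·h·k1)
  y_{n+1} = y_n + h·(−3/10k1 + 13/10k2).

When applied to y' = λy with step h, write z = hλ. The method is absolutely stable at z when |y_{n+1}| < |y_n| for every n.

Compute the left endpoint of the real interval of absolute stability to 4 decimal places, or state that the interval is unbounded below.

z* = -0.8791.

Test eqn y'=λy, z=hλ:
  k1=λy_n ⇒ h·k1=z·y_n;  k2=λ(1+7/8z)y_n ⇒ h·k2=z(1+7/8z)y_n
  y_{n+1}/y_n = 1 − 3/10z + 13/10z(1+7/8z) = 1 + z + 91/80z²
  ⇒ R(z) = 1 + z + 91/80z².

Find x<0 with |R(x)|<1.
x=-0.73: |R|=0.8762
R=1: x+91/80x²=0 ⇒ x=−80/91=-0.8791; min R=1−1/(4·91/80)=0.7802>−1
Confirm numerically:
  x=-0.836: |R|=0.95899 <1
  x=-0.748: |R|=0.88844 <1
  x=-0.721: |R|=0.87032 <1
  x=-0.619: |R|=0.81685 <1
  x=-1.363: |R|=1.75021 >1
  x=-1.194: |R|=1.42766 >1
  x=-1.168: |R|=1.38380 >1
So |R|<1 on (-0.8791, 0).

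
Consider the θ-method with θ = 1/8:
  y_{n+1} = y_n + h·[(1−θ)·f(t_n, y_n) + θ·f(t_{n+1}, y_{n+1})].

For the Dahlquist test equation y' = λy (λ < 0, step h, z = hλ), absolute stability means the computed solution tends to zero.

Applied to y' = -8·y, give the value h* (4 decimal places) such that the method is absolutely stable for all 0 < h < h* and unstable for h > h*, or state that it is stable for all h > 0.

(-2.6667,0); λ=-8 ⇒ h* = (8/3)/8 = 0.3333.

With y'=λy (z=hλ):
  y_{n+1} = y_n + z·[7/8·y_n + 1/8·y_{n+1}] ⇒ (1 − 1/8z)y_{n+1} = (1 + 7/8z)y_n
  ⇒ R(z) = (1 + 7/8z)/(1 − 1/8z).

Find x<0 with |R(x)|<1.
x=-1.76: |R|=0.4426
R=−1: 1+7/8x = −1+1/8x ⇒ -3/4x=2 ⇒ x=2/(-3/4)=-2.6667
Confirm numerically:
  x=-2.554: |R|=0.93595 <1
  x=-2.516: |R|=0.91404 <1
  x=-2.212: |R|=0.73286 <1
  x=-1.558: |R|=0.30404 <1
  x=-2.866: |R|=1.11007 >1
  x=-2.825: |R|=1.08776 >1
Stable set (-2.6667, 0).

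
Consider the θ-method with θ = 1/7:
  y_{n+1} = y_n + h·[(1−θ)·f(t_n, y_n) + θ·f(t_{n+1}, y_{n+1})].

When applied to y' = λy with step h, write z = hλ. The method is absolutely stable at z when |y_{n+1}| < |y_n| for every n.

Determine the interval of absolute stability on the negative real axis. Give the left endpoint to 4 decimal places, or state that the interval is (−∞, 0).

With y'=λy (z=hλ):
  y_{n+1} = y_n + z·[6/7·y_n + 1/7·y_{n+1}] ⇒ (1 − 1/7z)y_{n+1} = (1 + 6/7z)y_n
  ⇒ R(z) = (1 + 6/7z)/(1 − 1/7z).

Boundary: |R(x)|=1, x<0.
x=-1.02: |R|=0.1097
R=−1: 1+6/7x = −1+1/7x ⇒ -5/7x=2 ⇒ x=2/(-5/7)=-2.8000
Confirm numerically:
  x=-2.741: |R|=0.96972 <1
  x=-2.045: |R|=0.58264 <1
  x=-1.491: |R|=0.22918 <1
  x=-1.272: |R|=0.07640 <1
  x=-2.905: |R|=1.05300 >1
  x=-2.880: |R|=1.04049 >1
So |R|<1 on (-2.8000, 0).

z∈(-2.8000,0).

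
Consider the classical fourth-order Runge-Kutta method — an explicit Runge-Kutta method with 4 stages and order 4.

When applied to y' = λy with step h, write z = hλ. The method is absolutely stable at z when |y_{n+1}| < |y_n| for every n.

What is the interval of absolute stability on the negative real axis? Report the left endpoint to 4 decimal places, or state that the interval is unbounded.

Set f=λy, z=hλ:
  order 4, 4-stage ⇒ R(z)=1+z+z^2/2+z^3/6+z^4/24
  (e.g. R(-1.65)=0.27140, |R|=0.27140)

Find x<0 with |R(x)|<1.
x=-1.65: |R|=0.2714
|R(-2.92)|=1.2228 |R(-1.65)|=0.2714 |R(-1.53)|=0.2718
Bisect:
  x_lo=-3.4667 |R|=2.6167  x_hi=-0.3012 |R|=0.7400
  mid=-1.88397 |R|=0.30114 →hi
  mid=-2.67536 |R|=0.84651 →hi
  mid=-3.07105 |R|=1.52353 →lo
  mid=-2.87320 |R|=1.14083 →lo
  mid=-2.77428 |R|=0.98352 →hi
  mid=-2.82374 |R|=1.05953 →lo
  mid=-2.79901 |R|=1.02088 →lo
  mid=-2.78664 |R|=1.00204 →lo
  mid=-2.78046 |R|=0.99274 →hi
  ...
  [-2.78549,-2.78529] ⇒ x*=-2.7853
Interval (-2.7853, 0).

(-2.7853, 0).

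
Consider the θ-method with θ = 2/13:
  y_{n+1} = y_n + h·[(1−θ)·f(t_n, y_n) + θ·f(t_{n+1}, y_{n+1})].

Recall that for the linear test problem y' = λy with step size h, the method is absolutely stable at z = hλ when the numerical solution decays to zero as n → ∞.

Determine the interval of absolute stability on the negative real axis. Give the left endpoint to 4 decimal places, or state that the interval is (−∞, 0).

On y'=λy, z=hλ:
  y_{n+1} = y_n + z·[11/13·y_n + 2/13·y_{n+1}] ⇒ (1 − 2/13z)y_{n+1} = (1 + 11/13z)y_n
  R(z) = (1 + 11/13z)/(1 − 2/13z).

Solve |R(x)|<1 on ℝ⁻.
x=-1.61: |R|=0.2904
R=−1: 1+11/13x = −1+2/13x ⇒ -9/13x=2 ⇒ x=2/(-9/13)=-2.8889
Confirm numerically:
  x=-2.076: |R|=0.57346 <1
  x=-1.757: |R|=0.38313 <1
  x=-1.256: |R|=0.05260 <1
  x=-1.218: |R|=0.02578 <1
  x=-3.276: |R|=1.17819 >1
  x=-3.088: |R|=1.09345 >1
  x=-2.921: |R|=1.01534 >1
Stable set (-2.8889, 0).

(-2.8889, 0).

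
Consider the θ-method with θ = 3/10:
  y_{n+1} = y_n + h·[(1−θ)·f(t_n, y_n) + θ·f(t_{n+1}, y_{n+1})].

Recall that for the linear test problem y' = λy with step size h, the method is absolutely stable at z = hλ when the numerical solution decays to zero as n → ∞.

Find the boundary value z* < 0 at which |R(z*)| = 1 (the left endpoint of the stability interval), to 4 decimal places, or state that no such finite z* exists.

Test eqn y'=λy, z=hλ:
  y_{n+1} = y_n + z·[7/10·y_n + 3/10·y_{n+1}] ⇒ (1 − 3/10z)y_{n+1} = (1 + 7/10z)y_n
  ⇒ R(z) = (1 + 7/10z)/(1 − 3/10z).

Boundary: |R(x)|=1, x<0.
x=-0.55: |R|=0.5279
R=−1: 1+7/10x = −1+3/10x ⇒ -2/5x=2 ⇒ x=2/(-2/5)=-5.0000
Confirm numerically:
  x=-3.187: |R|=0.62926 <1
  x=-2.819: |R|=0.52733 <1
  x=-2.775: |R|=0.51432 <1
  x=-2.689: |R|=0.48835 <1
  x=-5.366: |R|=1.05610 >1
  x=-5.176: |R|=1.02758 >1
  x=-5.075: |R|=1.01189 >1
Stable set (-5.0000, 0).

z* = -5.0000.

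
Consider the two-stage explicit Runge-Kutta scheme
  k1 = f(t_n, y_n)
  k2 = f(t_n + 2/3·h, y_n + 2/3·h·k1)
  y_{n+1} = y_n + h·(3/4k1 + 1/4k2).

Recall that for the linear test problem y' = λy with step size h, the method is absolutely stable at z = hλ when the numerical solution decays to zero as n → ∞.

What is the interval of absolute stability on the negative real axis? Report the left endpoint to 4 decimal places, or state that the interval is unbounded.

(-6.0000, 0).

With y'=λy (z=hλ):
  k1=λy_n ⇒ h·k1=z·y_n;  k2=λ(1+2/3z)y_n ⇒ h·k2=z(1+2/3z)y_n
  y_{n+1}/y_n = 1 + 3/4z + 1/4z(1+2/3z) = 1 + z + 1/6z²
  so R(z) = 1 + z + 1/6z².

Need |R(x)|<1, x<0.
x=-0.65: |R|=0.4204
R=1: x+1/6x²=0 ⇒ x=−6=-6.0000; min R=1−1/(4·1/6)=-0.5000>−1
Confirm numerically:
  x=-5.719: |R|=0.73216 <1
  x=-4.637: |R|=0.05337 <1
  x=-3.462: |R|=0.46443 <1
  x=-2.565: |R|=0.46846 <1
  x=-6.541: |R|=1.58978 >1
  x=-6.384: |R|=1.40858 >1
  x=-6.343: |R|=1.36261 >1
Stable set (-6.0000, 0).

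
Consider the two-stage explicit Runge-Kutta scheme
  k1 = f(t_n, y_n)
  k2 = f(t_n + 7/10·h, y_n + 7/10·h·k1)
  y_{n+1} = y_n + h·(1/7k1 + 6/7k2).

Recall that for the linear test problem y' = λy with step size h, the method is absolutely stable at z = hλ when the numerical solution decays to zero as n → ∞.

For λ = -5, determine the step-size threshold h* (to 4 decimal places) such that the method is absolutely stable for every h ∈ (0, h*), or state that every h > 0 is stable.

Set f=λy, z=hλ:
  k1=λy_n ⇒ h·k1=z·y_n;  k2=λ(1+7/10z)y_n ⇒ h·k2=z(1+7/10z)y_n
  y_{n+1}/y_n = 1 + 1/7z + 6/7z(1+7/10z) = 1 + z + 3/5z²
  so R(z) = 1 + z + 3/5z².

Need |R(x)|<1, x<0.
x=-1.57: |R|=0.9089
R=1: x+3/5x²=0 ⇒ x=−5/3=-1.6667; min R=1−1/(4·3/5)=0.5833>−1
Confirm numerically:
  x=-1.474: |R|=0.82961 <1
  x=-1.163: |R|=0.64854 <1
  x=-1.100: |R|=0.62600 <1
  x=-0.986: |R|=0.59732 <1
  x=-1.999: |R|=1.39860 >1
  x=-1.787: |R|=1.12902 >1
So |R|<1 on (-1.6667, 0).

(-1.6667,0); λ=-5 ⇒ h* = (5/3)/5 = 0.3333.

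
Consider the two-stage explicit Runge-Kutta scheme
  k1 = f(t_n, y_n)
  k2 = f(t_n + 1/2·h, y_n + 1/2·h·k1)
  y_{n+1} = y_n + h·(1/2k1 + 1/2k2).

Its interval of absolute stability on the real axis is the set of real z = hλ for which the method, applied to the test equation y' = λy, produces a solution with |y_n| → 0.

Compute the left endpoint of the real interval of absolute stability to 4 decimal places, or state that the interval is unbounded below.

Test eqn y'=λy, z=hλ:
  k1=λy_n ⇒ h·k1=z·y_n;  k2=λ(1+1/2z)y_n ⇒ h·k2=z(1+1/2z)y_n
  y_{n+1}/y_n = 1 + 1/2z + 1/2z(1+1/2z) = 1 + z + 1/4z²
  so R(z) = 1 + z + 1/4z².

Find x<0 with |R(x)|<1.
x=-0.78: |R|=0.3721
R=1: x+1/4x²=0 ⇒ x=−4=-4.0000; min R=1−1/(4·1/4)=0.0000>−1
Confirm numerically:
  x=-3.716: |R|=0.73616 <1
  x=-2.683: |R|=0.11662 <1
  x=-1.961: |R|=0.00038 <1
  x=-4.580: |R|=1.66410 >1
  x=-4.450: |R|=1.50063 >1
  x=-4.421: |R|=1.46531 >1
Interval (-4.0000, 0).

z* = -4.0000.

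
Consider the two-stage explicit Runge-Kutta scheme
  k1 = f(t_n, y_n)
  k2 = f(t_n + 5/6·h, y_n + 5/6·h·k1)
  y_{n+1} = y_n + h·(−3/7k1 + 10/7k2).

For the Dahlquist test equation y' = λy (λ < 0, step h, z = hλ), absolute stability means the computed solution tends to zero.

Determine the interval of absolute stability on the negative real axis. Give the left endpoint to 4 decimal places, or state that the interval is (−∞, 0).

Set f=λy, z=hλ:
  k1=λy_n ⇒ h·k1=z·y_n;  k2=λ(1+5/6z)y_n ⇒ h·k2=z(1+5/6z)y_n
  y_{n+1}/y_n = 1 − 3/7z + 10/7z(1+5/6z) = 1 + z + 25/21z²
  so R(z) = 1 + z + 25/21z².

Solve |R(x)|<1 on ℝ⁻.
x=-1.41: |R|=1.9568
R=1: x+25/21x²=0 ⇒ x=−21/25=-0.8400; min R=1−1/(4·25/21)=0.7900>−1
Confirm numerically:
  x=-0.547: |R|=0.80920 <1
  x=-0.524: |R|=0.80288 <1
  x=-0.478: |R|=0.79400 <1
  x=-0.343: |R|=0.79706 <1
  x=-1.384: |R|=1.89630 >1
  x=-1.176: |R|=1.47040 >1
  x=-1.075: |R|=1.30074 >1
Interval (-0.8400, 0).

z∈(-0.8400,0).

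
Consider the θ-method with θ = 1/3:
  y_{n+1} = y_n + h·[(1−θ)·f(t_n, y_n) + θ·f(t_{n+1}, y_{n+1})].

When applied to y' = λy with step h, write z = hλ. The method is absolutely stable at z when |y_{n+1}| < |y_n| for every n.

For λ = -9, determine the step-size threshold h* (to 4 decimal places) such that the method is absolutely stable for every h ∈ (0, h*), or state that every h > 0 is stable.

Test eqn y'=λy, z=hλ:
  y_{n+1} = y_n + z·[2/3·y_n + 1/3·y_{n+1}] ⇒ (1 − 1/3z)y_{n+1} = (1 + 2/3z)y_n
  R(z) = (1 + 2/3z)/(1 − 1/3z).

Need |R(x)|<1, x<0.
x=-1.71: |R|=0.0892
R=−1: 1+2/3x = −1+1/3x ⇒ -1/3x=2 ⇒ x=2/(-1/3)=-6.0000
Confirm numerically:
  x=-5.854: |R|=0.98351 <1
  x=-5.325: |R|=0.91892 <1
  x=-5.134: |R|=0.89353 <1
  x=-6.592: |R|=1.06172 >1
  x=-6.451: |R|=1.04772 >1
  x=-6.217: |R|=1.02354 >1
So |R|<1 on (-6.0000, 0).

(-6.0000,0); λ=-9 ⇒ h* = (6)/9 = 0.6667.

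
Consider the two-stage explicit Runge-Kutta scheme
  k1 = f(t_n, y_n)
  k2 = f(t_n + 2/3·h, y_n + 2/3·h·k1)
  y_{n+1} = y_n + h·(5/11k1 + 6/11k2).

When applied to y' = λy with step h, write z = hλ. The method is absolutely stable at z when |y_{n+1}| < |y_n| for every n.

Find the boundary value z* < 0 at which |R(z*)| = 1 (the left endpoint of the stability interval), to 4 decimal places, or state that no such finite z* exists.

With y'=λy (z=hλ):
  k1=λy_n ⇒ h·k1=z·y_n;  k2=λ(1+2/3z)y_n ⇒ h·k2=z(1+2/3z)y_n
  y_{n+1}/y_n = 1 + 5/11z + 6/11z(1+2/3z) = 1 + z + 4/11z²
  ⇒ R(z) = 1 + z + 4/11z².

Solve |R(x)|<1 on ℝ⁻.
x=-1.56: |R|=0.3249
R=1: x+4/11x²=0 ⇒ x=−11/4=-2.7500; min R=1−1/(4·4/11)=0.3125>−1
Confirm numerically:
  x=-2.455: |R|=0.73665 <1
  x=-2.299: |R|=0.62296 <1
  x=-2.033: |R|=0.46994 <1
  x=-1.858: |R|=0.39733 <1
  x=-3.349: |R|=1.72947 >1
  x=-2.905: |R|=1.16374 >1
  x=-2.898: |R|=1.15597 >1
Stable set (-2.7500, 0).

left endpoint -2.7500.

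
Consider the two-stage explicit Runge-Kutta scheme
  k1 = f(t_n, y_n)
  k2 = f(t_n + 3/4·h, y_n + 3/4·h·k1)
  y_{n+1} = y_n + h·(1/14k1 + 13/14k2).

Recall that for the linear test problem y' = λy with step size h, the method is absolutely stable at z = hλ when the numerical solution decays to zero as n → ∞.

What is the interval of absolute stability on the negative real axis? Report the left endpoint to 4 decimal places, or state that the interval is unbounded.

Test eqn y'=λy, z=hλ:
  k1=λy_n ⇒ h·k1=z·y_n;  k2=λ(1+3/4z)y_n ⇒ h·k2=z(1+3/4z)y_n
  y_{n+1}/y_n = 1 + 1/14z + 13/14z(1+3/4z) = 1 + z + 39/56z²
  ⇒ R(z) = 1 + z + 39/56z².

Boundary: |R(x)|=1, x<0.
x=-1.76: |R|=1.3973
R=1: x+39/56x²=0 ⇒ x=−56/39=-1.4359; min R=1−1/(4·39/56)=0.6410>−1
Confirm numerically:
  x=-1.406: |R|=0.97073 <1
  x=-1.105: |R|=0.74536 <1
  x=-1.061: |R|=0.72298 <1
  x=-0.655: |R|=0.64379 <1
  x=-1.860: |R|=1.54936 >1
  x=-1.756: |R|=1.39146 >1
Stable set (-1.4359, 0).

z∈(-1.4359,0).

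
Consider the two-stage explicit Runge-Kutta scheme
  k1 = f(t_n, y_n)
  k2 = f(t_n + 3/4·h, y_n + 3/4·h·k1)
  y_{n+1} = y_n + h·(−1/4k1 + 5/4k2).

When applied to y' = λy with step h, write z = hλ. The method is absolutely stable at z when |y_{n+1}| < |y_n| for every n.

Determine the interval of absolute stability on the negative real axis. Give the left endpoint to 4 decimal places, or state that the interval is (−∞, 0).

(-1.0667, 0).

Test eqn y'=λy, z=hλ:
  k1=λy_n ⇒ h·k1=z·y_n;  k2=λ(1+3/4z)y_n ⇒ h·k2=z(1+3/4z)y_n
  y_{n+1}/y_n = 1 − 1/4z + 5/4z(1+3/4z) = 1 + z + 15/16z²
  Hence R(z) = 1 + z + 15/16z².

Boundary: |R(x)|=1, x<0.
x=-1.35: |R|=1.3586
R=1: x+15/16x²=0 ⇒ x=−16/15=-1.0667; min R=1−1/(4·15/16)=0.7333>−1
Confirm numerically:
  x=-0.887: |R|=0.85060 <1
  x=-0.700: |R|=0.75938 <1
  x=-0.482: |R|=0.73580 <1
  x=-1.233: |R|=1.19227 >1
  x=-1.220: |R|=1.17538 >1
  x=-1.110: |R|=1.04509 >1
Interval (-1.0667, 0).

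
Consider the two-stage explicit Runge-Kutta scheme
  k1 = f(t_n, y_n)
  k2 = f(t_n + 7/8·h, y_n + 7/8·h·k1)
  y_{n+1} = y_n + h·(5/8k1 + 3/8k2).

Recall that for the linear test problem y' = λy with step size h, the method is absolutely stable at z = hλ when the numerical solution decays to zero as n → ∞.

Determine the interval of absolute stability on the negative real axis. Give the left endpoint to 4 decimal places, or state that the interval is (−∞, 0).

Set f=λy, z=hλ:
  k1=λy_n ⇒ h·k1=z·y_n;  k2=λ(1+7/8z)y_n ⇒ h·k2=z(1+7/8z)y_n
  y_{n+1}/y_n = 1 + 5/8z + 3/8z(1+7/8z) = 1 + z + 21/64z²
  R(z) = 1 + z + 21/64z².

Solve |R(x)|<1 on ℝ⁻.
x=-0.49: |R|=0.5888
R=1: x+21/64x²=0 ⇒ x=−64/21=-3.0476; min R=1−1/(4·21/64)=0.2381>−1
Confirm numerically:
  x=-2.062: |R|=0.33314 <1
  x=-1.536: |R|=0.23814 <1
  x=-1.498: |R|=0.23831 <1
  x=-3.577: |R|=1.62134 >1
  x=-3.505: |R|=1.52602 >1
  x=-3.100: |R|=1.05328 >1
Stable set (-3.0476, 0).

(-3.0476, 0).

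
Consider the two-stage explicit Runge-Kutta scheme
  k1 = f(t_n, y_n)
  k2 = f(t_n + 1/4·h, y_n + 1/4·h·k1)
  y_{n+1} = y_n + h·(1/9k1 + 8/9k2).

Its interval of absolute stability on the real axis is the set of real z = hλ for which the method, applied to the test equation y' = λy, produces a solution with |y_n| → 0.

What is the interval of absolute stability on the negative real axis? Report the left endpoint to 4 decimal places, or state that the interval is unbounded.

z∈(-4.5000,0).

Set f=λy, z=hλ:
  k1=λy_n ⇒ h·k1=z·y_n;  k2=λ(1+1/4z)y_n ⇒ h·k2=z(1+1/4z)y_n
  y_{n+1}/y_n = 1 + 1/9z + 8/9z(1+1/4z) = 1 + z + 2/9z²
  R(z) = 1 + z + 2/9z².

Find x<0 with |R(x)|<1.
x=-1.64: |R|=0.0423
R=1: x+2/9x²=0 ⇒ x=−9/2=-4.5000; min R=1−1/(4·2/9)=-0.1250>−1
Confirm numerically:
  x=-4.250: |R|=0.76389 <1
  x=-3.343: |R|=0.14048 <1
  x=-2.553: |R|=0.10460 <1
  x=-5.067: |R|=1.63844 >1
  x=-5.011: |R|=1.56903 >1
  x=-4.946: |R|=1.49020 >1
Stable set (-4.5000, 0).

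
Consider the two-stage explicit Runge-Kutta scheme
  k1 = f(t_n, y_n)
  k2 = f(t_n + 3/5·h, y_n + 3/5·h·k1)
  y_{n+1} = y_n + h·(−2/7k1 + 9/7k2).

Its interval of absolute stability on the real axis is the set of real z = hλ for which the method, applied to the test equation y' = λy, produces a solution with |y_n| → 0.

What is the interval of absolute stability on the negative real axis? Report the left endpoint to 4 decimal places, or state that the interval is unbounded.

z∈(-1.2963,0).

Set f=λy, z=hλ:
  k1=λy_n ⇒ h·k1=z·y_n;  k2=λ(1+3/5z)y_n ⇒ h·k2=z(1+3/5z)y_n
  y_{n+1}/y_n = 1 − 2/7z + 9/7z(1+3/5z) = 1 + z + 27/35z²
  so R(z) = 1 + z + 27/35z².

Boundary: |R(x)|=1, x<0.
x=-1.24: |R|=0.9461
R=1: x+27/35x²=0 ⇒ x=−35/27=-1.2963; min R=1−1/(4·27/35)=0.6759>−1
Confirm numerically:
  x=-1.008: |R|=0.77582 <1
  x=-0.676: |R|=0.67652 <1
  x=-0.546: |R|=0.68398 <1
  x=-1.659: |R|=1.46419 >1
  x=-1.609: |R|=1.38814 >1
  x=-1.383: |R|=1.09250 >1
Interval (-1.2963, 0).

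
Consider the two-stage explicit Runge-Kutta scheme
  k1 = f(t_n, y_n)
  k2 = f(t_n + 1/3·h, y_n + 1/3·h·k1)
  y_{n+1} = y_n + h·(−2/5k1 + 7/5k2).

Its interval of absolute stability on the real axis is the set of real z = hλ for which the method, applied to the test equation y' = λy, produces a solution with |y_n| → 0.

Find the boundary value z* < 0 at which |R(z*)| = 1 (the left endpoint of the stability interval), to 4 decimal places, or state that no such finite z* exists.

Test eqn y'=λy, z=hλ:
  k1=λy_n ⇒ h·k1=z·y_n;  k2=λ(1+1/3z)y_n ⇒ h·k2=z(1+1/3z)y_n
  y_{n+1}/y_n = 1 − 2/5z + 7/5z(1+1/3z) = 1 + z + 7/15z²
  Hence R(z) = 1 + z + 7/15z².

Boundary: |R(x)|=1, x<0.
x=-0.54: |R|=0.5961
R=1: x+7/15x²=0 ⇒ x=−15/7=-2.1429; min R=1−1/(4·7/15)=0.4643>−1
Confirm numerically:
  x=-1.952: |R|=0.82614 <1
  x=-1.814: |R|=0.72161 <1
  x=-1.678: |R|=0.63599 <1
  x=-1.511: |R|=0.55446 <1
  x=-2.643: |R|=1.61688 >1
  x=-2.512: |R|=1.43273 >1
  x=-2.375: |R|=1.25729 >1
Stable set (-2.1429, 0).

left endpoint -2.1429.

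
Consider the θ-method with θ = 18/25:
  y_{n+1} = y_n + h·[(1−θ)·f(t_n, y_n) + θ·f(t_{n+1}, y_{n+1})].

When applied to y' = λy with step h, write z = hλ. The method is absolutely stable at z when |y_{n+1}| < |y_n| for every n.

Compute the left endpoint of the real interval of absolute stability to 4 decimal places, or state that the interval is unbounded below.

Set f=λy, z=hλ:
  y_{n+1} = y_n + z·[7/25·y_n + 18/25·y_{n+1}] ⇒ (1 − 18/25z)y_{n+1} = (1 + 7/25z)y_n
  R(z) = (1 + 7/25z)/(1 − 18/25z).

Need |R(x)|<1, x<0.
x=-1.7: |R|=0.2356
x=-2: |R|=0.1803
x=-10: |R|=0.2195
x=-100: |R|=0.3699
θ=18/25≥1/2 ⇒ |1+7/25x|<|1−18/25x| ∀x<0 ⇒ unbounded interval.

(−∞, 0) — no finite endpoint.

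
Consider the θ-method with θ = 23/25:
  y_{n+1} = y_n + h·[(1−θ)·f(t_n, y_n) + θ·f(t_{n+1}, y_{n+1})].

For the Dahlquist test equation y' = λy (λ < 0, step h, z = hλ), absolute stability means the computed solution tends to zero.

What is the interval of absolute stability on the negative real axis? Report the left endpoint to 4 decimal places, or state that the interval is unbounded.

Test eqn y'=λy, z=hλ:
  y_{n+1} = y_n + z·[2/25·y_n + 23/25·y_{n+1}] ⇒ (1 − 23/25z)y_{n+1} = (1 + 2/25z)y_n
  Hence R(z) = (1 + 2/25z)/(1 − 23/25z).

Boundary: |R(x)|=1, x<0.
x=-0.47: |R|=0.6719
x=-2: |R|=0.2958
x=-10: |R|=0.0196
x=-100: |R|=0.0753
θ=23/25≥1/2 ⇒ |1+2/25x|<|1−23/25x| ∀x<0 ⇒ interval (−∞,0).

(−∞, 0) — no finite endpoint.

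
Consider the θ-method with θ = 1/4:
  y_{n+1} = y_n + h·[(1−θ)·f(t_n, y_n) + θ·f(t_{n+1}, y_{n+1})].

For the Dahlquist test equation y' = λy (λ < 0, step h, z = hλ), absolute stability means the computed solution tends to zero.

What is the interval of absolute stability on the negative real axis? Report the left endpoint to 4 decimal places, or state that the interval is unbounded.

With y'=λy (z=hλ):
  y_{n+1} = y_n + z·[3/4·y_n + 1/4·y_{n+1}] ⇒ (1 − 1/4z)y_{n+1} = (1 + 3/4z)y_n
  ⇒ R(z) = (1 + 3/4z)/(1 − 1/4z).

Find x<0 with |R(x)|<1.
x=-0.54: |R|=0.5242
R=−1: 1+3/4x = −1+1/4x ⇒ -1/2x=2 ⇒ x=2/(-1/2)=-4.0000
Confirm numerically:
  x=-3.597: |R|=0.89391 <1
  x=-3.060: |R|=0.73371 <1
  x=-2.831: |R|=0.65774 <1
  x=-4.412: |R|=1.09796 >1
  x=-4.354: |R|=1.08475 >1
  x=-4.190: |R|=1.04640 >1
Interval (-4.0000, 0).

(-4.0000, 0).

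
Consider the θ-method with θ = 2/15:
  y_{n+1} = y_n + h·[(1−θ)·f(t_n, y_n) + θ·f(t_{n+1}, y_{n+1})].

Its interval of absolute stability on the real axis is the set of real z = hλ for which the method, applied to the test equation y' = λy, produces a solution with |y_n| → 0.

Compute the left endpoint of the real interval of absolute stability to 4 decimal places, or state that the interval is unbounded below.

z* = -2.7273.

Set f=λy, z=hλ:
  y_{n+1} = y_n + z·[13/15·y_n + 2/15·y_{n+1}] ⇒ (1 − 2/15z)y_{n+1} = (1 + 13/15z)y_n
  so R(z) = (1 + 13/15z)/(1 − 2/15z).

Boundary: |R(x)|=1, x<0.
x=-1.56: |R|=0.2914
R=−1: 1+13/15x = −1+2/15x ⇒ -11/15x=2 ⇒ x=2/(-11/15)=-2.7273
Confirm numerically:
  x=-2.218: |R|=0.71177 <1
  x=-1.967: |R|=0.55831 <1
  x=-1.679: |R|=0.37188 <1
  x=-3.115: |R|=1.20089 >1
  x=-3.043: |R|=1.16471 >1
  x=-2.989: |R|=1.13724 >1
So |R|<1 on (-2.7273, 0).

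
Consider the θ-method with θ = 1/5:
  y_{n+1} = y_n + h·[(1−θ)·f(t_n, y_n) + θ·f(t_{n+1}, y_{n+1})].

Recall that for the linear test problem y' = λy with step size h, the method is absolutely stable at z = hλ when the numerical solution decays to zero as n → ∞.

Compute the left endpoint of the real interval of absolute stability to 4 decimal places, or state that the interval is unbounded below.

left endpoint -3.3333.

Set f=λy, z=hλ:
  y_{n+1} = y_n + z·[4/5·y_n + 1/5·y_{n+1}] ⇒ (1 − 1/5z)y_{n+1} = (1 + 4/5z)y_n
  ⇒ R(z) = (1 + 4/5z)/(1 − 1/5z).

Solve |R(x)|<1 on ℝ⁻.
x=-0.6: |R|=0.4643
R=−1: 1+4/5x = −1+1/5x ⇒ -3/5x=2 ⇒ x=2/(-3/5)=-3.3333
Confirm numerically:
  x=-3.294: |R|=0.98577 <1
  x=-2.107: |R|=0.48234 <1
  x=-1.435: |R|=0.11500 <1
  x=-3.433: |R|=1.03546 >1
  x=-3.417: |R|=1.02982 >1
Interval (-3.3333, 0).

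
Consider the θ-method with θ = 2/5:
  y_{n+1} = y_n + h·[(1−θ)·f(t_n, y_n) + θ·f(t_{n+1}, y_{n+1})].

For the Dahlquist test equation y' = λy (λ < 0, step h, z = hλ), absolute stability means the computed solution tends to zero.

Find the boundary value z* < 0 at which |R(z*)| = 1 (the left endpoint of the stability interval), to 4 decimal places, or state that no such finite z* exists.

Set f=λy, z=hλ:
  y_{n+1} = y_n + z·[3/5·y_n + 2/5·y_{n+1}] ⇒ (1 − 2/5z)y_{n+1} = (1 + 3/5z)y_n
  ⇒ R(z) = (1 + 3/5z)/(1 − 2/5z).

Boundary: |R(x)|=1, x<0.
x=-0.55: |R|=0.5492
R=−1: 1+3/5x = −1+2/5x ⇒ -1/5x=2 ⇒ x=2/(-1/5)=-10.0000
Confirm numerically:
  x=-9.174: |R|=0.96462 <1
  x=-6.047: |R|=0.76875 <1
  x=-5.953: |R|=0.76062 <1
  x=-5.140: |R|=0.68194 <1
  x=-10.473: |R|=1.01823 >1
  x=-10.055: |R|=1.00219 >1
  x=-10.027: |R|=1.00108 >1
So |R|<1 on (-10.0000, 0).

z* = -10.0000.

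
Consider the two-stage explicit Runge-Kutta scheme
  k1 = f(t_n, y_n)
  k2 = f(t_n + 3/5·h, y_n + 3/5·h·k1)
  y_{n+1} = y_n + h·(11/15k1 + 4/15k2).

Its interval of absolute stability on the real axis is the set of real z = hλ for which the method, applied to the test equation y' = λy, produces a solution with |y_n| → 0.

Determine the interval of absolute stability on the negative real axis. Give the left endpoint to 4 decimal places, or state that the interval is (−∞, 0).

Test eqn y'=λy, z=hλ:
  k1=λy_n ⇒ h·k1=z·y_n;  k2=λ(1+3/5z)y_n ⇒ h·k2=z(1+3/5z)y_n
  y_{n+1}/y_n = 1 + 11/15z + 4/15z(1+3/5z) = 1 + z + 4/25z²
  so R(z) = 1 + z + 4/25z².

Need |R(x)|<1, x<0.
x=-0.96: |R|=0.1875
R=1: x+4/25x²=0 ⇒ x=−25/4=-6.2500; min R=1−1/(4·4/25)=-0.5625>−1
Confirm numerically:
  x=-5.201: |R|=0.12706 <1
  x=-4.155: |R|=0.39276 <1
  x=-3.476: |R|=0.54279 <1
  x=-6.661: |R|=1.43803 >1
  x=-6.457: |R|=1.21386 >1
So |R|<1 on (-6.2500, 0).

(-6.2500, 0).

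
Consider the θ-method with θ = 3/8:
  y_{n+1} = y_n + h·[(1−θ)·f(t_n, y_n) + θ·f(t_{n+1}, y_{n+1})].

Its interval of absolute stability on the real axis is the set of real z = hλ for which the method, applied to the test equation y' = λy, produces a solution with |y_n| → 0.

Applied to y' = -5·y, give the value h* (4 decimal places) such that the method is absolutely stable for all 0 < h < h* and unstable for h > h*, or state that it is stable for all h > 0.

Set f=λy, z=hλ:
  y_{n+1} = y_n + z·[5/8·y_n + 3/8·y_{n+1}] ⇒ (1 − 3/8z)y_{n+1} = (1 + 5/8z)y_n
  Hence R(z) = (1 + 5/8z)/(1 − 3/8z).

Need |R(x)|<1, x<0.
x=-0.98: |R|=0.2834
R=−1: 1+5/8x = −1+3/8x ⇒ -1/4x=2 ⇒ x=2/(-1/4)=-8.0000
Confirm numerically:
  x=-7.941: |R|=0.99629 <1
  x=-4.361: |R|=0.65479 <1
  x=-3.572: |R|=0.52682 <1
  x=-8.438: |R|=1.02630 >1
  x=-8.275: |R|=1.01676 >1
  x=-8.230: |R|=1.01407 >1
So |R|<1 on (-8.0000, 0).

(-8.0000,0); λ=-5 ⇒ h* = (8)/5 = 1.6000.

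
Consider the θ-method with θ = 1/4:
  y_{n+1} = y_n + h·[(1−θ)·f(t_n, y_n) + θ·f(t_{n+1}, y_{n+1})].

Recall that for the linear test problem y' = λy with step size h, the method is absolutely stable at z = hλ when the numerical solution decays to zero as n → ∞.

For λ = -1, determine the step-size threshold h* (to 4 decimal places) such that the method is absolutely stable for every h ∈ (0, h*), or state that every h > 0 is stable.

(-4.0000,0); λ=-1 ⇒ h* = (4)/1 = 4.0000.

On y'=λy, z=hλ:
  y_{n+1} = y_n + z·[3/4·y_n + 1/4·y_{n+1}] ⇒ (1 − 1/4z)y_{n+1} = (1 + 3/4z)y_n
  R(z) = (1 + 3/4z)/(1 − 1/4z).

Solve |R(x)|<1 on ℝ⁻.
x=-1.51: |R|=0.0962
R=−1: 1+3/4x = −1+1/4x ⇒ -1/2x=2 ⇒ x=2/(-1/2)=-4.0000
Confirm numerically:
  x=-3.943: |R|=0.98565 <1
  x=-3.889: |R|=0.97186 <1
  x=-3.499: |R|=0.86638 <1
  x=-4.424: |R|=1.10066 >1
  x=-4.117: |R|=1.02883 >1
  x=-4.043: |R|=1.01069 >1
So |R|<1 on (-4.0000, 0).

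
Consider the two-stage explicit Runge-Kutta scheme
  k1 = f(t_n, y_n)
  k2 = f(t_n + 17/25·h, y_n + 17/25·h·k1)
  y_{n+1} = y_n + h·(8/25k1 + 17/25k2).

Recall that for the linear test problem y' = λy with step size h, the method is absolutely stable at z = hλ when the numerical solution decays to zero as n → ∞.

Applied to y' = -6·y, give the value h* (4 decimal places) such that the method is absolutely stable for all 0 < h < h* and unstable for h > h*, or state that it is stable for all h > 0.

(-2.1626,0); λ=-6 ⇒ h* = (625/289)/6 = 0.3604.

With y'=λy (z=hλ):
  k1=λy_n ⇒ h·k1=z·y_n;  k2=λ(1+17/25z)y_n ⇒ h·k2=z(1+17/25z)y_n
  y_{n+1}/y_n = 1 + 8/25z + 17/25z(1+17/25z) = 1 + z + 289/625z²
  so R(z) = 1 + z + 289/625z².

Need |R(x)|<1, x<0.
x=-1.32: |R|=0.4857
R=1: x+289/625x²=0 ⇒ x=−625/289=-2.1626; min R=1−1/(4·289/625)=0.4593>−1
Confirm numerically:
  x=-1.992: |R|=0.84283 <1
  x=-1.482: |R|=0.53358 <1
  x=-1.290: |R|=0.47948 <1
  x=-1.005: |R|=0.46204 <1
  x=-2.633: |R|=1.57268 >1
  x=-2.336: |R|=1.18727 >1
So |R|<1 on (-2.1626, 0).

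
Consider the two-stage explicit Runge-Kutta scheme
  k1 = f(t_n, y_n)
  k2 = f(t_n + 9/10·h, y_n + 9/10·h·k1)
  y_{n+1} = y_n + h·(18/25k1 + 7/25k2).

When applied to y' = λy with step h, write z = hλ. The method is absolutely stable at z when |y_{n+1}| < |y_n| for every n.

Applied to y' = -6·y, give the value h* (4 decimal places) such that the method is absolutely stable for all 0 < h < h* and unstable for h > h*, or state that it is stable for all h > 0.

Set f=λy, z=hλ:
  k1=λy_n ⇒ h·k1=z·y_n;  k2=λ(1+9/10z)y_n ⇒ h·k2=z(1+9/10z)y_n
  y_{n+1}/y_n = 1 + 18/25z + 7/25z(1+9/10z) = 1 + z + 63/250z²
  Hence R(z) = 1 + z + 63/250z².

Solve |R(x)|<1 on ℝ⁻.
x=-1.65: |R|=0.0361
R=1: x+63/250x²=0 ⇒ x=−250/63=-3.9683; min R=1−1/(4·63/250)=0.0079>−1
Confirm numerically:
  x=-3.447: |R|=0.54722 <1
  x=-2.724: |R|=0.14588 <1
  x=-2.585: |R|=0.09892 <1
  x=-2.576: |R|=0.09622 <1
  x=-4.323: |R|=1.38646 >1
  x=-4.291: |R|=1.34900 >1
  x=-4.112: |R|=1.14895 >1
Interval (-3.9683, 0).

(-3.9683,0); λ=-6 ⇒ h* = (250/63)/6 = 0.6614.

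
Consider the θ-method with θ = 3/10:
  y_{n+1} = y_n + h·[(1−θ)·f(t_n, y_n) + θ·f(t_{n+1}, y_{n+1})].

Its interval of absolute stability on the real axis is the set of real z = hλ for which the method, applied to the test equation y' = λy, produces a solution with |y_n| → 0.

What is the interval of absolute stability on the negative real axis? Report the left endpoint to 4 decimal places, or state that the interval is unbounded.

On y'=λy, z=hλ:
  y_{n+1} = y_n + z·[7/10·y_n + 3/10·y_{n+1}] ⇒ (1 − 3/10z)y_{n+1} = (1 + 7/10z)y_n
  ⇒ R(z) = (1 + 7/10z)/(1 − 3/10z).

Find x<0 with |R(x)|<1.
x=-1.47: |R|=0.0201
R=−1: 1+7/10x = −1+3/10x ⇒ -2/5x=2 ⇒ x=2/(-2/5)=-5.0000
Confirm numerically:
  x=-4.515: |R|=0.91760 <1
  x=-4.426: |R|=0.90137 <1
  x=-3.163: |R|=0.62297 <1
  x=-2.276: |R|=0.35251 <1
  x=-5.423: |R|=1.06441 >1
  x=-5.331: |R|=1.05094 >1
  x=-5.108: |R|=1.01706 >1
Stable set (-5.0000, 0).

z∈(-5.0000,0).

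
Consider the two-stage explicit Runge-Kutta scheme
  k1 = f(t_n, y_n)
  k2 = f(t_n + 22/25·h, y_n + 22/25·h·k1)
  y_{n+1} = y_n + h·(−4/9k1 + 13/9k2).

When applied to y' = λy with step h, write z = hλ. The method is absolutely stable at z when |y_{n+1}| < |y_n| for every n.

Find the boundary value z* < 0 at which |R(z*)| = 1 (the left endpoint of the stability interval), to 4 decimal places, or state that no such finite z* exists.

On y'=λy, z=hλ:
  k1=λy_n ⇒ h·k1=z·y_n;  k2=λ(1+22/25z)y_n ⇒ h·k2=z(1+22/25z)y_n
  y_{n+1}/y_n = 1 − 4/9z + 13/9z(1+22/25z) = 1 + z + 286/225z²
  R(z) = 1 + z + 286/225z².

Boundary: |R(x)|=1, x<0.
x=-1.19: |R|=1.6100
R=1: x+286/225x²=0 ⇒ x=−225/286=-0.7867; min R=1−1/(4·286/225)=0.8033>−1
Confirm numerically:
  x=-0.625: |R|=0.87153 <1
  x=-0.572: |R|=0.84389 <1
  x=-0.510: |R|=0.82062 <1
  x=-1.303: |R|=1.85510 >1
  x=-0.827: |R|=1.04235 >1
  x=-0.825: |R|=1.04015 >1
Stable set (-0.7867, 0).

left endpoint -0.7867.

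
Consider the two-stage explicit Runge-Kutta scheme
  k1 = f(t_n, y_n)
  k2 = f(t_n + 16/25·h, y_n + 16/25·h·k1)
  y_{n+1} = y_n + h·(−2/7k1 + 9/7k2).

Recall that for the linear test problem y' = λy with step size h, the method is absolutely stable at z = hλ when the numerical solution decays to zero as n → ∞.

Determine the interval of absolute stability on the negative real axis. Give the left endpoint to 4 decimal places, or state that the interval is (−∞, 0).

z∈(-1.2153,0).

Test eqn y'=λy, z=hλ:
  k1=λy_n ⇒ h·k1=z·y_n;  k2=λ(1+16/25z)y_n ⇒ h·k2=z(1+16/25z)y_n
  y_{n+1}/y_n = 1 − 2/7z + 9/7z(1+16/25z) = 1 + z + 144/175z²
  R(z) = 1 + z + 144/175z².

Solve |R(x)|<1 on ℝ⁻.
x=-0.96: |R|=0.7983
R=1: x+144/175x²=0 ⇒ x=−175/144=-1.2153; min R=1−1/(4·144/175)=0.6962>−1
Confirm numerically:
  x=-0.765: |R|=0.71656 <1
  x=-0.731: |R|=0.70870 <1
  x=-0.586: |R|=0.69657 <1
  x=-0.582: |R|=0.69672 <1
  x=-1.742: |R|=1.75501 >1
  x=-1.597: |R|=1.50162 >1
  x=-1.483: |R|=1.32670 >1
Interval (-1.2153, 0).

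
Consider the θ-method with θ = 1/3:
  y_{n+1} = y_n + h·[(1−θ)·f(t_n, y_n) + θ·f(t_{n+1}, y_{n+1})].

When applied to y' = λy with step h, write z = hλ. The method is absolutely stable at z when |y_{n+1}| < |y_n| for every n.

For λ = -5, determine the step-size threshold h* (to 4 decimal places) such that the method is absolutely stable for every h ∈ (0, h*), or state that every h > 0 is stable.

With y'=λy (z=hλ):
  y_{n+1} = y_n + z·[2/3·y_n + 1/3·y_{n+1}] ⇒ (1 − 1/3z)y_{n+1} = (1 + 2/3z)y_n
  ⇒ R(z) = (1 + 2/3z)/(1 − 1/3z).

Boundary: |R(x)|=1, x<0.
x=-1.15: |R|=0.1687
R=−1: 1+2/3x = −1+1/3x ⇒ -1/3x=2 ⇒ x=2/(-1/3)=-6.0000
Confirm numerically:
  x=-4.982: |R|=0.87246 <1
  x=-4.917: |R|=0.86321 <1
  x=-4.885: |R|=0.85859 <1
  x=-6.534: |R|=1.05601 >1
  x=-6.462: |R|=1.04883 >1
  x=-6.193: |R|=1.02099 >1
So |R|<1 on (-6.0000, 0).

(-6.0000,0); λ=-5 ⇒ h* = (6)/5 = 1.2000.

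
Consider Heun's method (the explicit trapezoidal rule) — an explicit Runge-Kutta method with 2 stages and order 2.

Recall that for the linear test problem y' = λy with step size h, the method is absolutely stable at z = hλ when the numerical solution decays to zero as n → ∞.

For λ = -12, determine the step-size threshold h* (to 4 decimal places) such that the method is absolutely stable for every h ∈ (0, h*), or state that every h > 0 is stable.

With y'=λy (z=hλ):
  order 2, 2-stage ⇒ R(z)=1+z+z^2/2
  (e.g. R(-1.43)=0.59245, |R|=0.59245)

Solve |R(x)|<1 on ℝ⁻.
x=-1.43: |R|=0.5924
|R(-2.34)|=1.3978 |R(-0.74)|=0.5338 |R(-0.55)|=0.6013
Bisect:
  x_lo=-2.8154 |R|=2.1478  x_hi=-0.2199 |R|=0.8043
  mid=-1.51766 |R|=0.63399 →hi
  mid=-2.16652 |R|=1.18039 →lo
  mid=-1.84209 |R|=0.85456 →hi
  mid=-2.00431 |R|=1.00432 →lo
  mid=-1.92320 |R|=0.92615 →hi
  mid=-1.96375 |R|=0.96441 →hi
  mid=-1.98403 |R|=0.98416 →hi
  mid=-1.99417 |R|=0.99419 →hi
  mid=-1.99924 |R|=0.99924 →hi
  mid=-2.00177 |R|=1.00178 →lo
  ...
  [-2.00003,-1.99987] ⇒ x*=-2.0000
Stable set (-2.0000, 0).

(-2.0000,0); λ=-12 ⇒ h* = 0.1667.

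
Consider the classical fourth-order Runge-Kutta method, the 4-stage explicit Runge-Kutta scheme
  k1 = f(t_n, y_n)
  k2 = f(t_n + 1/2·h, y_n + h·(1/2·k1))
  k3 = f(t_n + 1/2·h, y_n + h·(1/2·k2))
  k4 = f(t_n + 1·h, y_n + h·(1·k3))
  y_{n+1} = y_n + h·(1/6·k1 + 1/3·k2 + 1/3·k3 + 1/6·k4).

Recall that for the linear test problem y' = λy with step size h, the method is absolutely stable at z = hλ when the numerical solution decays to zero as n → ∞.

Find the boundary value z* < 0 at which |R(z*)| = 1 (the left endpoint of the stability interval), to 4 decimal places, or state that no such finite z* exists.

With y'=λy (z=hλ):
  order 4, 4-stage ⇒ R(z)=1+z+z^2/2+z^3/6+z^4/24
  (e.g. R(-1.49)=0.27409, |R|=0.27409)

Solve |R(x)|<1 on ℝ⁻.
x=-1.49: |R|=0.2741
|R(-3.12)|=1.6336 |R(-1.91)|=0.3073 |R(-0.7)|=0.4978
Bisect:
  x_lo=-3.3944 |R|=2.3798  x_hi=-0.1825 |R|=0.8332
  mid=-1.78845 |R|=0.28370 →hi
  mid=-2.59144 |R|=0.74496 →hi
  mid=-2.99294 |R|=1.36094 →lo
  mid=-2.79219 |R|=1.01045 →lo
  mid=-2.69182 |R|=0.86797 →hi
  mid=-2.74200 |R|=0.93667 →hi
  mid=-2.76710 |R|=0.97291 →hi
  ...
  [-2.78533,-2.78513] ⇒ x*=-2.7853
Stable set (-2.7853, 0).

z* = -2.7853.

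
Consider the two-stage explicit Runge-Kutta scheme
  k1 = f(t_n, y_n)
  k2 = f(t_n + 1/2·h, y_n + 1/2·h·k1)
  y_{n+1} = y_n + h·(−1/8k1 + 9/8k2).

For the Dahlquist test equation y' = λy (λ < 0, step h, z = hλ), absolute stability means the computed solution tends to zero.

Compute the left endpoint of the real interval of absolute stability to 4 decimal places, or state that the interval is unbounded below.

z* = -1.7778.

On y'=λy, z=hλ:
  k1=λy_n ⇒ h·k1=z·y_n;  k2=λ(1+1/2z)y_n ⇒ h·k2=z(1+1/2z)y_n
  y_{n+1}/y_n = 1 − 1/8z + 9/8z(1+1/2z) = 1 + z + 9/16z²
  ⇒ R(z) = 1 + z + 9/16z².

Solve |R(x)|<1 on ℝ⁻.
x=-1.01: |R|=0.5638
R=1: x+9/16x²=0 ⇒ x=−16/9=-1.7778; min R=1−1/(4·9/16)=0.5556>−1
Confirm numerically:
  x=-1.564: |R|=0.81193 <1
  x=-1.334: |R|=0.66700 <1
  x=-1.180: |R|=0.60322 <1
  x=-1.157: |R|=0.59599 <1
  x=-2.131: |R|=1.42340 >1
  x=-2.029: |R|=1.28672 >1
  x=-1.988: |R|=1.23508 >1
Interval (-1.7778, 0).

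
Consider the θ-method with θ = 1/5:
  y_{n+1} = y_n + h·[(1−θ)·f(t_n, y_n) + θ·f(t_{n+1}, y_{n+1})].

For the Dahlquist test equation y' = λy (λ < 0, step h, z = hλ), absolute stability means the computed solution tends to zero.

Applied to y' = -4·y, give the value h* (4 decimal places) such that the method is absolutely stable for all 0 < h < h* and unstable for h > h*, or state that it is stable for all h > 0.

(-3.3333,0); λ=-4 ⇒ h* = (10/3)/4 = 0.8333.

Test eqn y'=λy, z=hλ:
  y_{n+1} = y_n + z·[4/5·y_n + 1/5·y_{n+1}] ⇒ (1 − 1/5z)y_{n+1} = (1 + 4/5z)y_n
  ⇒ R(z) = (1 + 4/5z)/(1 − 1/5z).

Need |R(x)|<1, x<0.
x=-1.02: |R|=0.1528
R=−1: 1+4/5x = −1+1/5x ⇒ -3/5x=2 ⇒ x=2/(-3/5)=-3.3333
Confirm numerically:
  x=-3.060: |R|=0.89826 <1
  x=-2.467: |R|=0.65194 <1
  x=-2.251: |R|=0.55220 <1
  x=-1.965: |R|=0.41062 <1
  x=-3.575: |R|=1.08455 >1
  x=-3.403: |R|=1.02487 >1
Interval (-3.3333, 0).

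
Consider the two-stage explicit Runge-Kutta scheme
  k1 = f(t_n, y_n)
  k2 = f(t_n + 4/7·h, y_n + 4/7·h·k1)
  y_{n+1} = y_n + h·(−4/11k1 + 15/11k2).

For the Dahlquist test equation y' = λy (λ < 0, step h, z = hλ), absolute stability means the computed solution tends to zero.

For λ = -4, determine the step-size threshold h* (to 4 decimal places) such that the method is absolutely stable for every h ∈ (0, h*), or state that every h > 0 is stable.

Test eqn y'=λy, z=hλ:
  k1=λy_n ⇒ h·k1=z·y_n;  k2=λ(1+4/7z)y_n ⇒ h·k2=z(1+4/7z)y_n
  y_{n+1}/y_n = 1 − 4/11z + 15/11z(1+4/7z) = 1 + z + 60/77z²
  R(z) = 1 + z + 60/77z².

Boundary: |R(x)|=1, x<0.
x=-1.4: |R|=1.1273
R=1: x+60/77x²=0 ⇒ x=−77/60=-1.2833; min R=1−1/(4·60/77)=0.6792>−1
Confirm numerically:
  x=-1.254: |R|=0.97134 <1
  x=-1.197: |R|=0.91947 <1
  x=-0.526: |R|=0.68959 <1
  x=-1.770: |R|=1.67122 >1
  x=-1.554: |R|=1.32775 >1
  x=-1.392: |R|=1.11787 >1
Interval (-1.2833, 0).

(-1.2833,0); λ=-4 ⇒ h* = (77/60)/4 = 0.3208.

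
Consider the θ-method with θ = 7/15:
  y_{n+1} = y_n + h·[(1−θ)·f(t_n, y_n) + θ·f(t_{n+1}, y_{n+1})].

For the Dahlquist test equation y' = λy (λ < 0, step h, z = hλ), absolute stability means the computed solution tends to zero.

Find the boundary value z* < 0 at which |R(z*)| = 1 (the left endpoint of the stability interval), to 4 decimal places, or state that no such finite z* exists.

z* = -30.0000.

With y'=λy (z=hλ):
  y_{n+1} = y_n + z·[8/15·y_n + 7/15·y_{n+1}] ⇒ (1 − 7/15z)y_{n+1} = (1 + 8/15z)y_n
  R(z) = (1 + 8/15z)/(1 − 7/15z).

Find x<0 with |R(x)|<1.
x=-0.96: |R|=0.3370
R=−1: 1+8/15x = −1+7/15x ⇒ -1/15x=2 ⇒ x=2/(-1/15)=-30.0000
Confirm numerically:
  x=-25.021: |R|=0.97381 <1
  x=-23.882: |R|=0.96642 <1
  x=-23.552: |R|=0.96415 <1
  x=-12.705: |R|=0.83360 <1
  x=-30.418: |R|=1.00183 >1
  x=-30.245: |R|=1.00108 >1
  x=-30.220: |R|=1.00097 >1
Interval (-30.0000, 0).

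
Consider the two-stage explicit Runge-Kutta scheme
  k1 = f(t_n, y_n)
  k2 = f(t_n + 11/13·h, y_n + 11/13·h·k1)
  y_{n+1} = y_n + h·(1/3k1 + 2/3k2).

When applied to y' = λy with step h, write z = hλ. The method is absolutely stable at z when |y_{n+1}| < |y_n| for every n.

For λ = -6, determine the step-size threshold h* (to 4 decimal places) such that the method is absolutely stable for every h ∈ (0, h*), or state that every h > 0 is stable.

Set f=λy, z=hλ:
  k1=λy_n ⇒ h·k1=z·y_n;  k2=λ(1+11/13z)y_n ⇒ h·k2=z(1+11/13z)y_n
  y_{n+1}/y_n = 1 + 1/3z + 2/3z(1+11/13z) = 1 + z + 22/39z²
  R(z) = 1 + z + 22/39z².

Need |R(x)|<1, x<0.
x=-1.39: |R|=0.6999
R=1: x+22/39x²=0 ⇒ x=−39/22=-1.7727; min R=1−1/(4·22/39)=0.5568>−1
Confirm numerically:
  x=-1.594: |R|=0.83929 <1
  x=-1.493: |R|=0.76441 <1
  x=-1.289: |R|=0.64827 <1
  x=-0.913: |R|=0.55722 <1
  x=-2.302: |R|=1.68729 >1
  x=-1.910: |R|=1.14790 >1
  x=-1.902: |R|=1.13870 >1
Interval (-1.7727, 0).

(-1.7727,0); λ=-6 ⇒ h* = (39/22)/6 = 0.2955.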